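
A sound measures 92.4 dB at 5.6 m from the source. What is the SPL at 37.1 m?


Given values:
  SPL1 = 92.4 dB, r1 = 5.6 m, r2 = 37.1 m
Formula: SPL2 = SPL1 - 20 * log10(r2 / r1)
Compute ratio: r2 / r1 = 37.1 / 5.6 = 6.625
Compute log10: log10(6.625) = 0.821186
Compute drop: 20 * 0.821186 = 16.4237
SPL2 = 92.4 - 16.4237 = 75.98

75.98 dB


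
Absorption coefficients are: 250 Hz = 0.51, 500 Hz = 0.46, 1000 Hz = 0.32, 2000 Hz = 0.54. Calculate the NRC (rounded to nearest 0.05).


Given values:
  a_250 = 0.51, a_500 = 0.46
  a_1000 = 0.32, a_2000 = 0.54
Formula: NRC = (a250 + a500 + a1000 + a2000) / 4
Sum = 0.51 + 0.46 + 0.32 + 0.54 = 1.83
NRC = 1.83 / 4 = 0.4575
Rounded to nearest 0.05: 0.45

0.45


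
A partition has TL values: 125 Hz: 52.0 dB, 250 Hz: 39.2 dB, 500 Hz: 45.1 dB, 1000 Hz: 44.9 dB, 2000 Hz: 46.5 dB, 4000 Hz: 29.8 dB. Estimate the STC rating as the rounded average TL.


Given TL values at each frequency:
  125 Hz: 52.0 dB
  250 Hz: 39.2 dB
  500 Hz: 45.1 dB
  1000 Hz: 44.9 dB
  2000 Hz: 46.5 dB
  4000 Hz: 29.8 dB
Formula: STC ~ round(average of TL values)
Sum = 52.0 + 39.2 + 45.1 + 44.9 + 46.5 + 29.8 = 257.5
Average = 257.5 / 6 = 42.92
Rounded: 43

43


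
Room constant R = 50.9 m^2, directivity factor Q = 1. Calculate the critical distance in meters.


Given values:
  R = 50.9 m^2, Q = 1
Formula: d_c = 0.141 * sqrt(Q * R)
Compute Q * R = 1 * 50.9 = 50.9
Compute sqrt(50.9) = 7.1344
d_c = 0.141 * 7.1344 = 1.006

1.006 m


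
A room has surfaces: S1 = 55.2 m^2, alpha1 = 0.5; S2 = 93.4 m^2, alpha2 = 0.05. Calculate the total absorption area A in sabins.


Given surfaces:
  Surface 1: 55.2 * 0.5 = 27.6
  Surface 2: 93.4 * 0.05 = 4.67
Formula: A = sum(Si * alpha_i)
A = 27.6 + 4.67
A = 32.27

32.27 sabins


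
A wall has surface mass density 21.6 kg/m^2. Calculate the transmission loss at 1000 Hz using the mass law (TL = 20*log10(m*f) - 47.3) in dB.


Given values:
  m = 21.6 kg/m^2, f = 1000 Hz
Formula: TL = 20 * log10(m * f) - 47.3
Compute m * f = 21.6 * 1000 = 21600.0
Compute log10(21600.0) = 4.334454
Compute 20 * 4.334454 = 86.6891
TL = 86.6891 - 47.3 = 39.39

39.39 dB


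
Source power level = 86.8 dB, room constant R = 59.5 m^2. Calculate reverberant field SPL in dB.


Given values:
  Lw = 86.8 dB, R = 59.5 m^2
Formula: SPL = Lw + 10 * log10(4 / R)
Compute 4 / R = 4 / 59.5 = 0.067227
Compute 10 * log10(0.067227) = -11.7246
SPL = 86.8 + (-11.7246) = 75.08

75.08 dB


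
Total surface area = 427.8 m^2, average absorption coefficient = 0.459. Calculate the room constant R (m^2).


Given values:
  S = 427.8 m^2, alpha = 0.459
Formula: R = S * alpha / (1 - alpha)
Numerator: 427.8 * 0.459 = 196.3602
Denominator: 1 - 0.459 = 0.541
R = 196.3602 / 0.541 = 362.96

362.96 m^2


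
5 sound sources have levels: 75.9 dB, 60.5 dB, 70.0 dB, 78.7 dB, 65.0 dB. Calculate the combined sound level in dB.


Formula: L_total = 10 * log10( sum(10^(Li/10)) )
  Source 1: 10^(75.9/10) = 38904514.4994
  Source 2: 10^(60.5/10) = 1122018.4543
  Source 3: 10^(70.0/10) = 10000000.0
  Source 4: 10^(78.7/10) = 74131024.1301
  Source 5: 10^(65.0/10) = 3162277.6602
Sum of linear values = 127319834.744
L_total = 10 * log10(127319834.744) = 81.05

81.05 dB


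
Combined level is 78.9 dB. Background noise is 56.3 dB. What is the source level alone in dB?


Given values:
  L_total = 78.9 dB, L_bg = 56.3 dB
Formula: L_source = 10 * log10(10^(L_total/10) - 10^(L_bg/10))
Convert to linear:
  10^(78.9/10) = 77624711.6629
  10^(56.3/10) = 426579.5188
Difference: 77624711.6629 - 426579.5188 = 77198132.1441
L_source = 10 * log10(77198132.1441) = 78.88

78.88 dB


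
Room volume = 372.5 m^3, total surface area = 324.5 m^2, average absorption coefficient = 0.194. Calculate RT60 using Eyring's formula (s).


Given values:
  V = 372.5 m^3, S = 324.5 m^2, alpha = 0.194
Formula: RT60 = 0.161 * V / (-S * ln(1 - alpha))
Compute ln(1 - 0.194) = ln(0.806) = -0.215672
Denominator: -324.5 * -0.215672 = 69.9856
Numerator: 0.161 * 372.5 = 59.9725
RT60 = 59.9725 / 69.9856 = 0.857

0.857 s


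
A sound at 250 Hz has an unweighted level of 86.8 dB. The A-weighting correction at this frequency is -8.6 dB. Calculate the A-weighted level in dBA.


Given values:
  SPL = 86.8 dB
  A-weighting at 250 Hz = -8.6 dB
Formula: L_A = SPL + A_weight
L_A = 86.8 + (-8.6)
L_A = 78.2

78.2 dBA


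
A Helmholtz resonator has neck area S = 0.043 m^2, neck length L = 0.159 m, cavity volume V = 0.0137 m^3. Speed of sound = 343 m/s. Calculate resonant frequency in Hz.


Given values:
  S = 0.043 m^2, L = 0.159 m, V = 0.0137 m^3, c = 343 m/s
Formula: f = (c / (2*pi)) * sqrt(S / (V * L))
Compute V * L = 0.0137 * 0.159 = 0.0021783
Compute S / (V * L) = 0.043 / 0.0021783 = 19.7402
Compute sqrt(19.7402) = 4.442994
Compute c / (2*pi) = 343 / 6.283185 = 54.590148
f = 54.590148 * 4.442994 = 242.54

242.54 Hz


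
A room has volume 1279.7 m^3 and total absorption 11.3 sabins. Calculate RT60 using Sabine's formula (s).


Given values:
  V = 1279.7 m^3
  A = 11.3 sabins
Formula: RT60 = 0.161 * V / A
Numerator: 0.161 * 1279.7 = 206.0317
RT60 = 206.0317 / 11.3 = 18.233

18.233 s


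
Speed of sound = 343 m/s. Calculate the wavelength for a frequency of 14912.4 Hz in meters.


Given values:
  c = 343 m/s, f = 14912.4 Hz
Formula: lambda = c / f
lambda = 343 / 14912.4
lambda = 0.023

0.023 m


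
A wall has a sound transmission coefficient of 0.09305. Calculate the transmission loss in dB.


Given values:
  tau = 0.09305
Formula: TL = 10 * log10(1 / tau)
Compute 1 / tau = 1 / 0.09305 = 10.7469
Compute log10(10.7469) = 1.031283
TL = 10 * 1.031283 = 10.31

10.31 dB


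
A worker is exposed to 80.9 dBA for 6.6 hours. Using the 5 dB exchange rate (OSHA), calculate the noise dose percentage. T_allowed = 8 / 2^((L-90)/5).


Given values:
  L = 80.9 dBA, T = 6.6 hours
Formula: T_allowed = 8 / 2^((L - 90) / 5)
Compute exponent: (80.9 - 90) / 5 = -1.82
Compute 2^(-1.82) = 0.283221
T_allowed = 8 / 0.283221 = 28.246493 hours
Dose = (T / T_allowed) * 100
Dose = (6.6 / 28.246493) * 100 = 23.37

23.37 %


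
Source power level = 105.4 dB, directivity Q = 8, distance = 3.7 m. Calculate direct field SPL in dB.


Given values:
  Lw = 105.4 dB, Q = 8, r = 3.7 m
Formula: SPL = Lw + 10 * log10(Q / (4 * pi * r^2))
Compute 4 * pi * r^2 = 4 * pi * 3.7^2 = 172.0336
Compute Q / denom = 8 / 172.0336 = 0.04650254
Compute 10 * log10(0.04650254) = -13.3252
SPL = 105.4 + (-13.3252) = 92.07

92.07 dB


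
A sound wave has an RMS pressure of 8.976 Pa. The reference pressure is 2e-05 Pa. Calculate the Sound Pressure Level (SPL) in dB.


Given values:
  p = 8.976 Pa
  p_ref = 2e-05 Pa
Formula: SPL = 20 * log10(p / p_ref)
Compute ratio: p / p_ref = 8.976 / 2e-05 = 448800
Compute log10: log10(448800) = 5.652053
Multiply: SPL = 20 * 5.652053 = 113.04

113.04 dB


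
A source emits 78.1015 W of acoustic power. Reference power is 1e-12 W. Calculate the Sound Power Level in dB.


Given values:
  W = 78.1015 W
  W_ref = 1e-12 W
Formula: SWL = 10 * log10(W / W_ref)
Compute ratio: W / W_ref = 78101500000000
Compute log10: log10(78101500000000) = 13.892659
Multiply: SWL = 10 * 13.892659 = 138.93

138.93 dB


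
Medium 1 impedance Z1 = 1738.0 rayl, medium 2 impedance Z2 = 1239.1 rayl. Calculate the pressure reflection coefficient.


Given values:
  Z1 = 1738.0 rayl, Z2 = 1239.1 rayl
Formula: R = (Z2 - Z1) / (Z2 + Z1)
Numerator: Z2 - Z1 = 1239.1 - 1738.0 = -498.9
Denominator: Z2 + Z1 = 1239.1 + 1738.0 = 2977.1
R = -498.9 / 2977.1 = -0.1676

-0.1676


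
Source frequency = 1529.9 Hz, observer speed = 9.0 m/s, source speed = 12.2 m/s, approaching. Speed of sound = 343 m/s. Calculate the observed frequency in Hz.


Given values:
  f_s = 1529.9 Hz, v_o = 9.0 m/s, v_s = 12.2 m/s
  Direction: approaching
Formula: f_o = f_s * (c + v_o) / (c - v_s)
Numerator: c + v_o = 343 + 9.0 = 352.0
Denominator: c - v_s = 343 - 12.2 = 330.8
f_o = 1529.9 * 352.0 / 330.8 = 1627.95

1627.95 Hz


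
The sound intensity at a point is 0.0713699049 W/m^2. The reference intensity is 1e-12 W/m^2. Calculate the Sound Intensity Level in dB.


Given values:
  I = 0.0713699049 W/m^2
  I_ref = 1e-12 W/m^2
Formula: SIL = 10 * log10(I / I_ref)
Compute ratio: I / I_ref = 71369904900
Compute log10: log10(71369904900) = 10.853515
Multiply: SIL = 10 * 10.853515 = 108.54

108.54 dB


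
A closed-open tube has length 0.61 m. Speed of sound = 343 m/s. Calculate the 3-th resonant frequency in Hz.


Given values:
  Tube type: closed-open, L = 0.61 m, c = 343 m/s, n = 3
Formula: f_n = (2n - 1) * c / (4 * L)
Compute 2n - 1 = 2*3 - 1 = 5
Compute 4 * L = 4 * 0.61 = 2.44
f = 5 * 343 / 2.44
f = 702.87

702.87 Hz


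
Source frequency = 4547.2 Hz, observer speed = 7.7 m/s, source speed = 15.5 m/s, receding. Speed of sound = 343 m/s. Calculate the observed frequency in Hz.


Given values:
  f_s = 4547.2 Hz, v_o = 7.7 m/s, v_s = 15.5 m/s
  Direction: receding
Formula: f_o = f_s * (c - v_o) / (c + v_s)
Numerator: c - v_o = 343 - 7.7 = 335.3
Denominator: c + v_s = 343 + 15.5 = 358.5
f_o = 4547.2 * 335.3 / 358.5 = 4252.93

4252.93 Hz


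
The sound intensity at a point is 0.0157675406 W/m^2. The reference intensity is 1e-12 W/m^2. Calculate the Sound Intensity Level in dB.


Given values:
  I = 0.0157675406 W/m^2
  I_ref = 1e-12 W/m^2
Formula: SIL = 10 * log10(I / I_ref)
Compute ratio: I / I_ref = 15767540600
Compute log10: log10(15767540600) = 10.197764
Multiply: SIL = 10 * 10.197764 = 101.98

101.98 dB


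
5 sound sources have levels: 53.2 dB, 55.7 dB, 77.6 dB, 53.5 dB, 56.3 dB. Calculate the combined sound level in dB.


Formula: L_total = 10 * log10( sum(10^(Li/10)) )
  Source 1: 10^(53.2/10) = 208929.6131
  Source 2: 10^(55.7/10) = 371535.2291
  Source 3: 10^(77.6/10) = 57543993.7337
  Source 4: 10^(53.5/10) = 223872.1139
  Source 5: 10^(56.3/10) = 426579.5188
Sum of linear values = 58774910.2086
L_total = 10 * log10(58774910.2086) = 77.69

77.69 dB


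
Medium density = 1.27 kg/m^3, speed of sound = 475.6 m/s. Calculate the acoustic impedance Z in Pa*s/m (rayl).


Given values:
  rho = 1.27 kg/m^3
  c = 475.6 m/s
Formula: Z = rho * c
Z = 1.27 * 475.6
Z = 604.01

604.01 rayl


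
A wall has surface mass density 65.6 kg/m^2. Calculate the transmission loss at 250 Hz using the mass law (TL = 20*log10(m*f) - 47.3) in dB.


Given values:
  m = 65.6 kg/m^2, f = 250 Hz
Formula: TL = 20 * log10(m * f) - 47.3
Compute m * f = 65.6 * 250 = 16400.0
Compute log10(16400.0) = 4.214844
Compute 20 * 4.214844 = 84.2969
TL = 84.2969 - 47.3 = 37.0

37.0 dB


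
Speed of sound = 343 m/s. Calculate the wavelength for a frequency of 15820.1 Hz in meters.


Given values:
  c = 343 m/s, f = 15820.1 Hz
Formula: lambda = c / f
lambda = 343 / 15820.1
lambda = 0.0217

0.0217 m


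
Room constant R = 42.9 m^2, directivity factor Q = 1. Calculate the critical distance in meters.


Given values:
  R = 42.9 m^2, Q = 1
Formula: d_c = 0.141 * sqrt(Q * R)
Compute Q * R = 1 * 42.9 = 42.9
Compute sqrt(42.9) = 6.5498
d_c = 0.141 * 6.5498 = 0.924

0.924 m


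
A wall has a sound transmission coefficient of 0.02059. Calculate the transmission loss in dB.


Given values:
  tau = 0.02059
Formula: TL = 10 * log10(1 / tau)
Compute 1 / tau = 1 / 0.02059 = 48.5673
Compute log10(48.5673) = 1.686344
TL = 10 * 1.686344 = 16.86

16.86 dB


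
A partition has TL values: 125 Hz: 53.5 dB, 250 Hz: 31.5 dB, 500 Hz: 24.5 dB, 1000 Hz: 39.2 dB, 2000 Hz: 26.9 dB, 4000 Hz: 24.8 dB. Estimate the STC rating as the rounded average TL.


Given TL values at each frequency:
  125 Hz: 53.5 dB
  250 Hz: 31.5 dB
  500 Hz: 24.5 dB
  1000 Hz: 39.2 dB
  2000 Hz: 26.9 dB
  4000 Hz: 24.8 dB
Formula: STC ~ round(average of TL values)
Sum = 53.5 + 31.5 + 24.5 + 39.2 + 26.9 + 24.8 = 200.4
Average = 200.4 / 6 = 33.4
Rounded: 33

33


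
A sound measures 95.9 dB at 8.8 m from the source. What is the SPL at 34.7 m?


Given values:
  SPL1 = 95.9 dB, r1 = 8.8 m, r2 = 34.7 m
Formula: SPL2 = SPL1 - 20 * log10(r2 / r1)
Compute ratio: r2 / r1 = 34.7 / 8.8 = 3.9432
Compute log10: log10(3.9432) = 0.595849
Compute drop: 20 * 0.595849 = 11.917
SPL2 = 95.9 - 11.917 = 83.98

83.98 dB


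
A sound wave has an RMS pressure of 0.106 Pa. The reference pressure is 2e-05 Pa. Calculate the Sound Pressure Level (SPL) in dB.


Given values:
  p = 0.106 Pa
  p_ref = 2e-05 Pa
Formula: SPL = 20 * log10(p / p_ref)
Compute ratio: p / p_ref = 0.106 / 2e-05 = 5300
Compute log10: log10(5300) = 3.724276
Multiply: SPL = 20 * 3.724276 = 74.49

74.49 dB


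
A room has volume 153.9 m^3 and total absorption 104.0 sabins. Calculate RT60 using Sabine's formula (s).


Given values:
  V = 153.9 m^3
  A = 104.0 sabins
Formula: RT60 = 0.161 * V / A
Numerator: 0.161 * 153.9 = 24.7779
RT60 = 24.7779 / 104.0 = 0.238

0.238 s


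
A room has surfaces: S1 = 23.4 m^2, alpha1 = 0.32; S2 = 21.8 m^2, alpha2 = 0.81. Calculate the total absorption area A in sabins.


Given surfaces:
  Surface 1: 23.4 * 0.32 = 7.488
  Surface 2: 21.8 * 0.81 = 17.658
Formula: A = sum(Si * alpha_i)
A = 7.488 + 17.658
A = 25.15

25.15 sabins


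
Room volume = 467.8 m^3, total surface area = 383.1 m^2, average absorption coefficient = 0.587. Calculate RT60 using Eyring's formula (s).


Given values:
  V = 467.8 m^3, S = 383.1 m^2, alpha = 0.587
Formula: RT60 = 0.161 * V / (-S * ln(1 - alpha))
Compute ln(1 - 0.587) = ln(0.413) = -0.884308
Denominator: -383.1 * -0.884308 = 338.7784
Numerator: 0.161 * 467.8 = 75.3158
RT60 = 75.3158 / 338.7784 = 0.222

0.222 s


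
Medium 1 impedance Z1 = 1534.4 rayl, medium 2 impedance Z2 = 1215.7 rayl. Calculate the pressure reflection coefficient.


Given values:
  Z1 = 1534.4 rayl, Z2 = 1215.7 rayl
Formula: R = (Z2 - Z1) / (Z2 + Z1)
Numerator: Z2 - Z1 = 1215.7 - 1534.4 = -318.7
Denominator: Z2 + Z1 = 1215.7 + 1534.4 = 2750.1
R = -318.7 / 2750.1 = -0.1159

-0.1159


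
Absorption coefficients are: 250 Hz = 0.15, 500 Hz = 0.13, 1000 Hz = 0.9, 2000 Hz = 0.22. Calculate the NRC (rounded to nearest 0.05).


Given values:
  a_250 = 0.15, a_500 = 0.13
  a_1000 = 0.9, a_2000 = 0.22
Formula: NRC = (a250 + a500 + a1000 + a2000) / 4
Sum = 0.15 + 0.13 + 0.9 + 0.22 = 1.4
NRC = 1.4 / 4 = 0.35
Rounded to nearest 0.05: 0.35

0.35


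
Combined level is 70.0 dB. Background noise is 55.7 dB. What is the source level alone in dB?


Given values:
  L_total = 70.0 dB, L_bg = 55.7 dB
Formula: L_source = 10 * log10(10^(L_total/10) - 10^(L_bg/10))
Convert to linear:
  10^(70.0/10) = 10000000.0
  10^(55.7/10) = 371535.2291
Difference: 10000000.0 - 371535.2291 = 9628464.7709
L_source = 10 * log10(9628464.7709) = 69.84

69.84 dB


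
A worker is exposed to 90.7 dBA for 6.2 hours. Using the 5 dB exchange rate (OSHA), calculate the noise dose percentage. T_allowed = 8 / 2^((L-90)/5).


Given values:
  L = 90.7 dBA, T = 6.2 hours
Formula: T_allowed = 8 / 2^((L - 90) / 5)
Compute exponent: (90.7 - 90) / 5 = 0.14
Compute 2^(0.14) = 1.101905
T_allowed = 8 / 1.101905 = 7.260154 hours
Dose = (T / T_allowed) * 100
Dose = (6.2 / 7.260154) * 100 = 85.4

85.4 %


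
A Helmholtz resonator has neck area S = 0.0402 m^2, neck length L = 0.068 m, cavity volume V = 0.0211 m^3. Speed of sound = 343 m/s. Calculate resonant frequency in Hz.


Given values:
  S = 0.0402 m^2, L = 0.068 m, V = 0.0211 m^3, c = 343 m/s
Formula: f = (c / (2*pi)) * sqrt(S / (V * L))
Compute V * L = 0.0211 * 0.068 = 0.0014348
Compute S / (V * L) = 0.0402 / 0.0014348 = 28.0178
Compute sqrt(28.0178) = 5.293184
Compute c / (2*pi) = 343 / 6.283185 = 54.590148
f = 54.590148 * 5.293184 = 288.96

288.96 Hz


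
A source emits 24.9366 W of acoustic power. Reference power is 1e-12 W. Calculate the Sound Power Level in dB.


Given values:
  W = 24.9366 W
  W_ref = 1e-12 W
Formula: SWL = 10 * log10(W / W_ref)
Compute ratio: W / W_ref = 24936600000000
Compute log10: log10(24936600000000) = 13.396837
Multiply: SWL = 10 * 13.396837 = 133.97

133.97 dB


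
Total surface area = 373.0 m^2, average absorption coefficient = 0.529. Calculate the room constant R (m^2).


Given values:
  S = 373.0 m^2, alpha = 0.529
Formula: R = S * alpha / (1 - alpha)
Numerator: 373.0 * 0.529 = 197.317
Denominator: 1 - 0.529 = 0.471
R = 197.317 / 0.471 = 418.93

418.93 m^2


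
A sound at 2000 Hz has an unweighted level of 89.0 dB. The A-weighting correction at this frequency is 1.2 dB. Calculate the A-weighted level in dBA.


Given values:
  SPL = 89.0 dB
  A-weighting at 2000 Hz = 1.2 dB
Formula: L_A = SPL + A_weight
L_A = 89.0 + (1.2)
L_A = 90.2

90.2 dBA


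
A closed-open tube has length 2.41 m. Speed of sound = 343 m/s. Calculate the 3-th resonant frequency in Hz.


Given values:
  Tube type: closed-open, L = 2.41 m, c = 343 m/s, n = 3
Formula: f_n = (2n - 1) * c / (4 * L)
Compute 2n - 1 = 2*3 - 1 = 5
Compute 4 * L = 4 * 2.41 = 9.64
f = 5 * 343 / 9.64
f = 177.9

177.9 Hz


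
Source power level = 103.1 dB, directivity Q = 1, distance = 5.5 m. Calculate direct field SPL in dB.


Given values:
  Lw = 103.1 dB, Q = 1, r = 5.5 m
Formula: SPL = Lw + 10 * log10(Q / (4 * pi * r^2))
Compute 4 * pi * r^2 = 4 * pi * 5.5^2 = 380.1327
Compute Q / denom = 1 / 380.1327 = 0.00263066
Compute 10 * log10(0.00263066) = -25.7994
SPL = 103.1 + (-25.7994) = 77.3

77.3 dB


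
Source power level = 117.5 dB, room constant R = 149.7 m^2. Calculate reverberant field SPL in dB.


Given values:
  Lw = 117.5 dB, R = 149.7 m^2
Formula: SPL = Lw + 10 * log10(4 / R)
Compute 4 / R = 4 / 149.7 = 0.02672
Compute 10 * log10(0.02672) = -15.7316
SPL = 117.5 + (-15.7316) = 101.77

101.77 dB


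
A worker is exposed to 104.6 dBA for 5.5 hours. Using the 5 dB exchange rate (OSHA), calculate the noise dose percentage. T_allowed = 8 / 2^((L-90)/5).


Given values:
  L = 104.6 dBA, T = 5.5 hours
Formula: T_allowed = 8 / 2^((L - 90) / 5)
Compute exponent: (104.6 - 90) / 5 = 2.92
Compute 2^(2.92) = 7.568461
T_allowed = 8 / 7.568461 = 1.057018 hours
Dose = (T / T_allowed) * 100
Dose = (5.5 / 1.057018) * 100 = 520.33

520.33 %


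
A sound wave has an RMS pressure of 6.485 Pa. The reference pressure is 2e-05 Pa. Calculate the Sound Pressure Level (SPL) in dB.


Given values:
  p = 6.485 Pa
  p_ref = 2e-05 Pa
Formula: SPL = 20 * log10(p / p_ref)
Compute ratio: p / p_ref = 6.485 / 2e-05 = 324250
Compute log10: log10(324250) = 5.51088
Multiply: SPL = 20 * 5.51088 = 110.22

110.22 dB


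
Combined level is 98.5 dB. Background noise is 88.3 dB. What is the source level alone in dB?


Given values:
  L_total = 98.5 dB, L_bg = 88.3 dB
Formula: L_source = 10 * log10(10^(L_total/10) - 10^(L_bg/10))
Convert to linear:
  10^(98.5/10) = 7079457843.8414
  10^(88.3/10) = 676082975.392
Difference: 7079457843.8414 - 676082975.392 = 6403374868.4494
L_source = 10 * log10(6403374868.4494) = 98.06

98.06 dB


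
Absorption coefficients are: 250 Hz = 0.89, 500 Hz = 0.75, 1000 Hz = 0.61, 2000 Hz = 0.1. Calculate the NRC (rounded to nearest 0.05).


Given values:
  a_250 = 0.89, a_500 = 0.75
  a_1000 = 0.61, a_2000 = 0.1
Formula: NRC = (a250 + a500 + a1000 + a2000) / 4
Sum = 0.89 + 0.75 + 0.61 + 0.1 = 2.35
NRC = 2.35 / 4 = 0.5875
Rounded to nearest 0.05: 0.6

0.6


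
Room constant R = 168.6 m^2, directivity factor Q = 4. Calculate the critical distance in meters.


Given values:
  R = 168.6 m^2, Q = 4
Formula: d_c = 0.141 * sqrt(Q * R)
Compute Q * R = 4 * 168.6 = 674.4
Compute sqrt(674.4) = 25.9692
d_c = 0.141 * 25.9692 = 3.662

3.662 m


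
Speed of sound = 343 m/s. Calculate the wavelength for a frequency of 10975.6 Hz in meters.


Given values:
  c = 343 m/s, f = 10975.6 Hz
Formula: lambda = c / f
lambda = 343 / 10975.6
lambda = 0.0313

0.0313 m


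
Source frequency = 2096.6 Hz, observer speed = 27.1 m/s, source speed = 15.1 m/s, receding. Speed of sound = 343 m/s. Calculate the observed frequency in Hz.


Given values:
  f_s = 2096.6 Hz, v_o = 27.1 m/s, v_s = 15.1 m/s
  Direction: receding
Formula: f_o = f_s * (c - v_o) / (c + v_s)
Numerator: c - v_o = 343 - 27.1 = 315.9
Denominator: c + v_s = 343 + 15.1 = 358.1
f_o = 2096.6 * 315.9 / 358.1 = 1849.53

1849.53 Hz


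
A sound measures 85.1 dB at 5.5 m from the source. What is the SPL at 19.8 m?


Given values:
  SPL1 = 85.1 dB, r1 = 5.5 m, r2 = 19.8 m
Formula: SPL2 = SPL1 - 20 * log10(r2 / r1)
Compute ratio: r2 / r1 = 19.8 / 5.5 = 3.6
Compute log10: log10(3.6) = 0.556303
Compute drop: 20 * 0.556303 = 11.1261
SPL2 = 85.1 - 11.1261 = 73.97

73.97 dB


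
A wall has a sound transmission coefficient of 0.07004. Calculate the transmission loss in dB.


Given values:
  tau = 0.07004
Formula: TL = 10 * log10(1 / tau)
Compute 1 / tau = 1 / 0.07004 = 14.2776
Compute log10(14.2776) = 1.154655
TL = 10 * 1.154655 = 11.55

11.55 dB


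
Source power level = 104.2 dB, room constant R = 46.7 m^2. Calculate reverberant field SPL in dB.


Given values:
  Lw = 104.2 dB, R = 46.7 m^2
Formula: SPL = Lw + 10 * log10(4 / R)
Compute 4 / R = 4 / 46.7 = 0.085653
Compute 10 * log10(0.085653) = -10.6726
SPL = 104.2 + (-10.6726) = 93.53

93.53 dB


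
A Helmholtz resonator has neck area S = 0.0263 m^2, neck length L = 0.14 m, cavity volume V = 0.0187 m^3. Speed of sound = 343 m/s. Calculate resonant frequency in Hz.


Given values:
  S = 0.0263 m^2, L = 0.14 m, V = 0.0187 m^3, c = 343 m/s
Formula: f = (c / (2*pi)) * sqrt(S / (V * L))
Compute V * L = 0.0187 * 0.14 = 0.002618
Compute S / (V * L) = 0.0263 / 0.002618 = 10.0458
Compute sqrt(10.0458) = 3.169511
Compute c / (2*pi) = 343 / 6.283185 = 54.590148
f = 54.590148 * 3.169511 = 173.02

173.02 Hz


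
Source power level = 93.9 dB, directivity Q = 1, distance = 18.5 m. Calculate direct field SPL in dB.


Given values:
  Lw = 93.9 dB, Q = 1, r = 18.5 m
Formula: SPL = Lw + 10 * log10(Q / (4 * pi * r^2))
Compute 4 * pi * r^2 = 4 * pi * 18.5^2 = 4300.8403
Compute Q / denom = 1 / 4300.8403 = 0.00023251
Compute 10 * log10(0.00023251) = -36.3356
SPL = 93.9 + (-36.3356) = 57.56

57.56 dB


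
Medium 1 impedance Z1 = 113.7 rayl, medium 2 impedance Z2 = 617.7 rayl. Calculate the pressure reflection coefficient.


Given values:
  Z1 = 113.7 rayl, Z2 = 617.7 rayl
Formula: R = (Z2 - Z1) / (Z2 + Z1)
Numerator: Z2 - Z1 = 617.7 - 113.7 = 504.0
Denominator: Z2 + Z1 = 617.7 + 113.7 = 731.4
R = 504.0 / 731.4 = 0.6891

0.6891


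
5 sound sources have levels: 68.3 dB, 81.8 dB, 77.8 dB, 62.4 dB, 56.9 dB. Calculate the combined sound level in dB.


Formula: L_total = 10 * log10( sum(10^(Li/10)) )
  Source 1: 10^(68.3/10) = 6760829.7539
  Source 2: 10^(81.8/10) = 151356124.8436
  Source 3: 10^(77.8/10) = 60255958.6074
  Source 4: 10^(62.4/10) = 1737800.8287
  Source 5: 10^(56.9/10) = 489778.8194
Sum of linear values = 220600492.853
L_total = 10 * log10(220600492.853) = 83.44

83.44 dB


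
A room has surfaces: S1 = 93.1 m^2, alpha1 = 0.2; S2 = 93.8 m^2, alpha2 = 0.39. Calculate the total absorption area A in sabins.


Given surfaces:
  Surface 1: 93.1 * 0.2 = 18.62
  Surface 2: 93.8 * 0.39 = 36.582
Formula: A = sum(Si * alpha_i)
A = 18.62 + 36.582
A = 55.2

55.2 sabins


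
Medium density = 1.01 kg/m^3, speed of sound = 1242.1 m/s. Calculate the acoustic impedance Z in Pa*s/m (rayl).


Given values:
  rho = 1.01 kg/m^3
  c = 1242.1 m/s
Formula: Z = rho * c
Z = 1.01 * 1242.1
Z = 1254.52

1254.52 rayl


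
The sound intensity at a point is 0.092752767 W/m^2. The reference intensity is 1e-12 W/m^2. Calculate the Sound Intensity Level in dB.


Given values:
  I = 0.092752767 W/m^2
  I_ref = 1e-12 W/m^2
Formula: SIL = 10 * log10(I / I_ref)
Compute ratio: I / I_ref = 92752767000
Compute log10: log10(92752767000) = 10.967327
Multiply: SIL = 10 * 10.967327 = 109.67

109.67 dB


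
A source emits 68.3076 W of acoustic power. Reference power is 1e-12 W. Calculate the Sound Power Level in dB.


Given values:
  W = 68.3076 W
  W_ref = 1e-12 W
Formula: SWL = 10 * log10(W / W_ref)
Compute ratio: W / W_ref = 68307600000000
Compute log10: log10(68307600000000) = 13.834469
Multiply: SWL = 10 * 13.834469 = 138.34

138.34 dB


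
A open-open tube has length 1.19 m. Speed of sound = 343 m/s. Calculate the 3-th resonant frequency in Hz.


Given values:
  Tube type: open-open, L = 1.19 m, c = 343 m/s, n = 3
Formula: f_n = n * c / (2 * L)
Compute 2 * L = 2 * 1.19 = 2.38
f = 3 * 343 / 2.38
f = 432.35

432.35 Hz


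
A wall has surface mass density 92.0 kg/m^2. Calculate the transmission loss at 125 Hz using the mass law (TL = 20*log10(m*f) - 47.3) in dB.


Given values:
  m = 92.0 kg/m^2, f = 125 Hz
Formula: TL = 20 * log10(m * f) - 47.3
Compute m * f = 92.0 * 125 = 11500.0
Compute log10(11500.0) = 4.060698
Compute 20 * 4.060698 = 81.214
TL = 81.214 - 47.3 = 33.91

33.91 dB


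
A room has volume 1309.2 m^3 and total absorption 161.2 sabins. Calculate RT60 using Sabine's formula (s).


Given values:
  V = 1309.2 m^3
  A = 161.2 sabins
Formula: RT60 = 0.161 * V / A
Numerator: 0.161 * 1309.2 = 210.7812
RT60 = 210.7812 / 161.2 = 1.308

1.308 s


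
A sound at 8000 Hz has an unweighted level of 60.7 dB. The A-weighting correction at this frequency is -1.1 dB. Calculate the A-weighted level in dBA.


Given values:
  SPL = 60.7 dB
  A-weighting at 8000 Hz = -1.1 dB
Formula: L_A = SPL + A_weight
L_A = 60.7 + (-1.1)
L_A = 59.6

59.6 dBA


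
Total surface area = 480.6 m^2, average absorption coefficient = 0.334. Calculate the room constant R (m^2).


Given values:
  S = 480.6 m^2, alpha = 0.334
Formula: R = S * alpha / (1 - alpha)
Numerator: 480.6 * 0.334 = 160.5204
Denominator: 1 - 0.334 = 0.666
R = 160.5204 / 0.666 = 241.02

241.02 m^2


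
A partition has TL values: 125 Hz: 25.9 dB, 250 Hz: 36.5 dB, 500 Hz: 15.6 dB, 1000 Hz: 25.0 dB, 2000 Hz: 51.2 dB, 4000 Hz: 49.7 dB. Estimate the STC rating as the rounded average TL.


Given TL values at each frequency:
  125 Hz: 25.9 dB
  250 Hz: 36.5 dB
  500 Hz: 15.6 dB
  1000 Hz: 25.0 dB
  2000 Hz: 51.2 dB
  4000 Hz: 49.7 dB
Formula: STC ~ round(average of TL values)
Sum = 25.9 + 36.5 + 15.6 + 25.0 + 51.2 + 49.7 = 203.9
Average = 203.9 / 6 = 33.98
Rounded: 34

34


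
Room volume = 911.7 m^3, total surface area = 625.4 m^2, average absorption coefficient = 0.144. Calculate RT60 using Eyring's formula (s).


Given values:
  V = 911.7 m^3, S = 625.4 m^2, alpha = 0.144
Formula: RT60 = 0.161 * V / (-S * ln(1 - alpha))
Compute ln(1 - 0.144) = ln(0.856) = -0.155485
Denominator: -625.4 * -0.155485 = 97.2403
Numerator: 0.161 * 911.7 = 146.7837
RT60 = 146.7837 / 97.2403 = 1.509

1.509 s


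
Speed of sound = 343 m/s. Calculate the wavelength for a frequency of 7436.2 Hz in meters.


Given values:
  c = 343 m/s, f = 7436.2 Hz
Formula: lambda = c / f
lambda = 343 / 7436.2
lambda = 0.0461

0.0461 m


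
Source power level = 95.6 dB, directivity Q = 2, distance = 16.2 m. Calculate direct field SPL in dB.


Given values:
  Lw = 95.6 dB, Q = 2, r = 16.2 m
Formula: SPL = Lw + 10 * log10(Q / (4 * pi * r^2))
Compute 4 * pi * r^2 = 4 * pi * 16.2^2 = 3297.9183
Compute Q / denom = 2 / 3297.9183 = 0.00060644
Compute 10 * log10(0.00060644) = -32.1721
SPL = 95.6 + (-32.1721) = 63.43

63.43 dB


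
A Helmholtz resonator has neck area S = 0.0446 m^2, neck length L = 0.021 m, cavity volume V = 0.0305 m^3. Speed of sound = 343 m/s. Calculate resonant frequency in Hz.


Given values:
  S = 0.0446 m^2, L = 0.021 m, V = 0.0305 m^3, c = 343 m/s
Formula: f = (c / (2*pi)) * sqrt(S / (V * L))
Compute V * L = 0.0305 * 0.021 = 0.0006405
Compute S / (V * L) = 0.0446 / 0.0006405 = 69.6331
Compute sqrt(69.6331) = 8.344645
Compute c / (2*pi) = 343 / 6.283185 = 54.590148
f = 54.590148 * 8.344645 = 455.54

455.54 Hz


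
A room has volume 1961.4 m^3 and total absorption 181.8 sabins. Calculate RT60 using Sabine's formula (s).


Given values:
  V = 1961.4 m^3
  A = 181.8 sabins
Formula: RT60 = 0.161 * V / A
Numerator: 0.161 * 1961.4 = 315.7854
RT60 = 315.7854 / 181.8 = 1.737

1.737 s


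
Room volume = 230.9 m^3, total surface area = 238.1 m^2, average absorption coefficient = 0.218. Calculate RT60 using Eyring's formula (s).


Given values:
  V = 230.9 m^3, S = 238.1 m^2, alpha = 0.218
Formula: RT60 = 0.161 * V / (-S * ln(1 - alpha))
Compute ln(1 - 0.218) = ln(0.782) = -0.245901
Denominator: -238.1 * -0.245901 = 58.549
Numerator: 0.161 * 230.9 = 37.1749
RT60 = 37.1749 / 58.549 = 0.635

0.635 s


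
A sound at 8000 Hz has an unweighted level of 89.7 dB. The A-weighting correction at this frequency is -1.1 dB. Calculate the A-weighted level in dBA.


Given values:
  SPL = 89.7 dB
  A-weighting at 8000 Hz = -1.1 dB
Formula: L_A = SPL + A_weight
L_A = 89.7 + (-1.1)
L_A = 88.6

88.6 dBA


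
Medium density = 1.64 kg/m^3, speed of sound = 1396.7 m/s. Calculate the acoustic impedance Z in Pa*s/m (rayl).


Given values:
  rho = 1.64 kg/m^3
  c = 1396.7 m/s
Formula: Z = rho * c
Z = 1.64 * 1396.7
Z = 2290.59

2290.59 rayl


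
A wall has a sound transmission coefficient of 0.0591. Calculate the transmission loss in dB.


Given values:
  tau = 0.0591
Formula: TL = 10 * log10(1 / tau)
Compute 1 / tau = 1 / 0.0591 = 16.9205
Compute log10(16.9205) = 1.228413
TL = 10 * 1.228413 = 12.28

12.28 dB


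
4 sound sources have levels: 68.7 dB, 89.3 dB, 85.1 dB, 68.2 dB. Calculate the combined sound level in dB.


Formula: L_total = 10 * log10( sum(10^(Li/10)) )
  Source 1: 10^(68.7/10) = 7413102.413
  Source 2: 10^(89.3/10) = 851138038.2024
  Source 3: 10^(85.1/10) = 323593656.9296
  Source 4: 10^(68.2/10) = 6606934.4801
Sum of linear values = 1188751732.0251
L_total = 10 * log10(1188751732.0251) = 90.75

90.75 dB


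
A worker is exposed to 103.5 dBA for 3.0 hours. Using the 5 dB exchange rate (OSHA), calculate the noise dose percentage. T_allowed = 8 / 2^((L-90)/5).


Given values:
  L = 103.5 dBA, T = 3.0 hours
Formula: T_allowed = 8 / 2^((L - 90) / 5)
Compute exponent: (103.5 - 90) / 5 = 2.7
Compute 2^(2.7) = 6.498019
T_allowed = 8 / 6.498019 = 1.231144 hours
Dose = (T / T_allowed) * 100
Dose = (3.0 / 1.231144) * 100 = 243.68

243.68 %


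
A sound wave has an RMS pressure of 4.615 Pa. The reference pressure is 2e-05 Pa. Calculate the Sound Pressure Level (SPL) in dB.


Given values:
  p = 4.615 Pa
  p_ref = 2e-05 Pa
Formula: SPL = 20 * log10(p / p_ref)
Compute ratio: p / p_ref = 4.615 / 2e-05 = 230750
Compute log10: log10(230750) = 5.363142
Multiply: SPL = 20 * 5.363142 = 107.26

107.26 dB


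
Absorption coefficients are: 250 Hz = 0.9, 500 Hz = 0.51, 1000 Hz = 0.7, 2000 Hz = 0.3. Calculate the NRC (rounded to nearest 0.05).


Given values:
  a_250 = 0.9, a_500 = 0.51
  a_1000 = 0.7, a_2000 = 0.3
Formula: NRC = (a250 + a500 + a1000 + a2000) / 4
Sum = 0.9 + 0.51 + 0.7 + 0.3 = 2.41
NRC = 2.41 / 4 = 0.6025
Rounded to nearest 0.05: 0.6

0.6


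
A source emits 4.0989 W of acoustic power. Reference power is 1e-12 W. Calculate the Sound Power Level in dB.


Given values:
  W = 4.0989 W
  W_ref = 1e-12 W
Formula: SWL = 10 * log10(W / W_ref)
Compute ratio: W / W_ref = 4098900000000
Compute log10: log10(4098900000000) = 12.612667
Multiply: SWL = 10 * 12.612667 = 126.13

126.13 dB


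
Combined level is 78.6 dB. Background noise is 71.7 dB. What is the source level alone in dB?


Given values:
  L_total = 78.6 dB, L_bg = 71.7 dB
Formula: L_source = 10 * log10(10^(L_total/10) - 10^(L_bg/10))
Convert to linear:
  10^(78.6/10) = 72443596.0075
  10^(71.7/10) = 14791083.8817
Difference: 72443596.0075 - 14791083.8817 = 57652512.1258
L_source = 10 * log10(57652512.1258) = 77.61

77.61 dB


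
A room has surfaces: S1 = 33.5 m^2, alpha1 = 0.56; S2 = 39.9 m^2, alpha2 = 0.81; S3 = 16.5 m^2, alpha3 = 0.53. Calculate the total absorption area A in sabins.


Given surfaces:
  Surface 1: 33.5 * 0.56 = 18.76
  Surface 2: 39.9 * 0.81 = 32.319
  Surface 3: 16.5 * 0.53 = 8.745
Formula: A = sum(Si * alpha_i)
A = 18.76 + 32.319 + 8.745
A = 59.82

59.82 sabins


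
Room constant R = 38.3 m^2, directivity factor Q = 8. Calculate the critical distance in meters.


Given values:
  R = 38.3 m^2, Q = 8
Formula: d_c = 0.141 * sqrt(Q * R)
Compute Q * R = 8 * 38.3 = 306.4
Compute sqrt(306.4) = 17.5043
d_c = 0.141 * 17.5043 = 2.468

2.468 m


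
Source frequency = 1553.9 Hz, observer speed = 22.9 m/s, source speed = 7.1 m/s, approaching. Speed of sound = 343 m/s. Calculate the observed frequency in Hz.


Given values:
  f_s = 1553.9 Hz, v_o = 22.9 m/s, v_s = 7.1 m/s
  Direction: approaching
Formula: f_o = f_s * (c + v_o) / (c - v_s)
Numerator: c + v_o = 343 + 22.9 = 365.9
Denominator: c - v_s = 343 - 7.1 = 335.9
f_o = 1553.9 * 365.9 / 335.9 = 1692.68

1692.68 Hz


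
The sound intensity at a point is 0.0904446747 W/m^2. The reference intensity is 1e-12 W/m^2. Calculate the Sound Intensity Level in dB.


Given values:
  I = 0.0904446747 W/m^2
  I_ref = 1e-12 W/m^2
Formula: SIL = 10 * log10(I / I_ref)
Compute ratio: I / I_ref = 90444674700
Compute log10: log10(90444674700) = 10.956383
Multiply: SIL = 10 * 10.956383 = 109.56

109.56 dB


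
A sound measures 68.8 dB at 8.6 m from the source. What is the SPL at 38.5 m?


Given values:
  SPL1 = 68.8 dB, r1 = 8.6 m, r2 = 38.5 m
Formula: SPL2 = SPL1 - 20 * log10(r2 / r1)
Compute ratio: r2 / r1 = 38.5 / 8.6 = 4.4767
Compute log10: log10(4.4767) = 0.650958
Compute drop: 20 * 0.650958 = 13.0192
SPL2 = 68.8 - 13.0192 = 55.78

55.78 dB


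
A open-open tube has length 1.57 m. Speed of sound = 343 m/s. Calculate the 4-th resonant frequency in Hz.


Given values:
  Tube type: open-open, L = 1.57 m, c = 343 m/s, n = 4
Formula: f_n = n * c / (2 * L)
Compute 2 * L = 2 * 1.57 = 3.14
f = 4 * 343 / 3.14
f = 436.94

436.94 Hz


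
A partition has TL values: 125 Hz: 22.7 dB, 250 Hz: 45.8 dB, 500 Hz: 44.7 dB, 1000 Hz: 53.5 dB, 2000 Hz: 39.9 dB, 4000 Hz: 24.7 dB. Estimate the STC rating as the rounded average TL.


Given TL values at each frequency:
  125 Hz: 22.7 dB
  250 Hz: 45.8 dB
  500 Hz: 44.7 dB
  1000 Hz: 53.5 dB
  2000 Hz: 39.9 dB
  4000 Hz: 24.7 dB
Formula: STC ~ round(average of TL values)
Sum = 22.7 + 45.8 + 44.7 + 53.5 + 39.9 + 24.7 = 231.3
Average = 231.3 / 6 = 38.55
Rounded: 39

39


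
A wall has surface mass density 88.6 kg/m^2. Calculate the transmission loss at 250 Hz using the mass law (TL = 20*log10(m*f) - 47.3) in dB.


Given values:
  m = 88.6 kg/m^2, f = 250 Hz
Formula: TL = 20 * log10(m * f) - 47.3
Compute m * f = 88.6 * 250 = 22150.0
Compute log10(22150.0) = 4.345374
Compute 20 * 4.345374 = 86.9075
TL = 86.9075 - 47.3 = 39.61

39.61 dB


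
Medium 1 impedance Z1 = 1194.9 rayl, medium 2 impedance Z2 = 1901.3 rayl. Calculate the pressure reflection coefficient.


Given values:
  Z1 = 1194.9 rayl, Z2 = 1901.3 rayl
Formula: R = (Z2 - Z1) / (Z2 + Z1)
Numerator: Z2 - Z1 = 1901.3 - 1194.9 = 706.4
Denominator: Z2 + Z1 = 1901.3 + 1194.9 = 3096.2
R = 706.4 / 3096.2 = 0.2282

0.2282


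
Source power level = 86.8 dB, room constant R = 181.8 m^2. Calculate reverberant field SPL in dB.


Given values:
  Lw = 86.8 dB, R = 181.8 m^2
Formula: SPL = Lw + 10 * log10(4 / R)
Compute 4 / R = 4 / 181.8 = 0.022002
Compute 10 * log10(0.022002) = -16.5754
SPL = 86.8 + (-16.5754) = 70.22

70.22 dB


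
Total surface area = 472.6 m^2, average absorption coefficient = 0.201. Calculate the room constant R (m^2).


Given values:
  S = 472.6 m^2, alpha = 0.201
Formula: R = S * alpha / (1 - alpha)
Numerator: 472.6 * 0.201 = 94.9926
Denominator: 1 - 0.201 = 0.799
R = 94.9926 / 0.799 = 118.89

118.89 m^2


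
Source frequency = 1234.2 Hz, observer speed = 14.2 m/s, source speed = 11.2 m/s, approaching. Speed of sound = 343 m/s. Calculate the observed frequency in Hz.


Given values:
  f_s = 1234.2 Hz, v_o = 14.2 m/s, v_s = 11.2 m/s
  Direction: approaching
Formula: f_o = f_s * (c + v_o) / (c - v_s)
Numerator: c + v_o = 343 + 14.2 = 357.2
Denominator: c - v_s = 343 - 11.2 = 331.8
f_o = 1234.2 * 357.2 / 331.8 = 1328.68

1328.68 Hz


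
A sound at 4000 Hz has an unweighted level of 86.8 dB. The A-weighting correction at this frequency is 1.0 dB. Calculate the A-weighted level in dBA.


Given values:
  SPL = 86.8 dB
  A-weighting at 4000 Hz = 1.0 dB
Formula: L_A = SPL + A_weight
L_A = 86.8 + (1.0)
L_A = 87.8

87.8 dBA


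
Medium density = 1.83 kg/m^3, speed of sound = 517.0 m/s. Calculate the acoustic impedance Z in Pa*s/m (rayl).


Given values:
  rho = 1.83 kg/m^3
  c = 517.0 m/s
Formula: Z = rho * c
Z = 1.83 * 517.0
Z = 946.11

946.11 rayl


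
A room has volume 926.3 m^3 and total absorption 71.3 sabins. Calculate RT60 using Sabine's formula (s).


Given values:
  V = 926.3 m^3
  A = 71.3 sabins
Formula: RT60 = 0.161 * V / A
Numerator: 0.161 * 926.3 = 149.1343
RT60 = 149.1343 / 71.3 = 2.092

2.092 s


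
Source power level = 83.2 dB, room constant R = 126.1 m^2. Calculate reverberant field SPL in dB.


Given values:
  Lw = 83.2 dB, R = 126.1 m^2
Formula: SPL = Lw + 10 * log10(4 / R)
Compute 4 / R = 4 / 126.1 = 0.031721
Compute 10 * log10(0.031721) = -14.9865
SPL = 83.2 + (-14.9865) = 68.21

68.21 dB


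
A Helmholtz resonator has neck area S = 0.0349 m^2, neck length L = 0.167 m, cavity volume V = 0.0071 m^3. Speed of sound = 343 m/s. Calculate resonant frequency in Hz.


Given values:
  S = 0.0349 m^2, L = 0.167 m, V = 0.0071 m^3, c = 343 m/s
Formula: f = (c / (2*pi)) * sqrt(S / (V * L))
Compute V * L = 0.0071 * 0.167 = 0.0011857
Compute S / (V * L) = 0.0349 / 0.0011857 = 29.4341
Compute sqrt(29.4341) = 5.42532
Compute c / (2*pi) = 343 / 6.283185 = 54.590148
f = 54.590148 * 5.42532 = 296.17

296.17 Hz


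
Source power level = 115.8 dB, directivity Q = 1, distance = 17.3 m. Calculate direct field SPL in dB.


Given values:
  Lw = 115.8 dB, Q = 1, r = 17.3 m
Formula: SPL = Lw + 10 * log10(Q / (4 * pi * r^2))
Compute 4 * pi * r^2 = 4 * pi * 17.3^2 = 3760.9891
Compute Q / denom = 1 / 3760.9891 = 0.00026589
Compute 10 * log10(0.00026589) = -35.753
SPL = 115.8 + (-35.753) = 80.05

80.05 dB


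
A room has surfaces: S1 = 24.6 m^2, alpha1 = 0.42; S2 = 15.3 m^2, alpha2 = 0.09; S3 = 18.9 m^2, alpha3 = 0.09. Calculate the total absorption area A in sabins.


Given surfaces:
  Surface 1: 24.6 * 0.42 = 10.332
  Surface 2: 15.3 * 0.09 = 1.377
  Surface 3: 18.9 * 0.09 = 1.701
Formula: A = sum(Si * alpha_i)
A = 10.332 + 1.377 + 1.701
A = 13.41

13.41 sabins


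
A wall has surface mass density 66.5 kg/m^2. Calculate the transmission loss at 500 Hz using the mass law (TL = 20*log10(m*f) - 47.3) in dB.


Given values:
  m = 66.5 kg/m^2, f = 500 Hz
Formula: TL = 20 * log10(m * f) - 47.3
Compute m * f = 66.5 * 500 = 33250.0
Compute log10(33250.0) = 4.521792
Compute 20 * 4.521792 = 90.4358
TL = 90.4358 - 47.3 = 43.14

43.14 dB


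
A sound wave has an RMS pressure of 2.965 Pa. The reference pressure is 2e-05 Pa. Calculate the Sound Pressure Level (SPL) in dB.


Given values:
  p = 2.965 Pa
  p_ref = 2e-05 Pa
Formula: SPL = 20 * log10(p / p_ref)
Compute ratio: p / p_ref = 2.965 / 2e-05 = 148250
Compute log10: log10(148250) = 5.170995
Multiply: SPL = 20 * 5.170995 = 103.42

103.42 dB


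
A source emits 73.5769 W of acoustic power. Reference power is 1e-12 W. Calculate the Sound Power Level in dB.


Given values:
  W = 73.5769 W
  W_ref = 1e-12 W
Formula: SWL = 10 * log10(W / W_ref)
Compute ratio: W / W_ref = 73576900000000
Compute log10: log10(73576900000000) = 13.866741
Multiply: SWL = 10 * 13.866741 = 138.67

138.67 dB


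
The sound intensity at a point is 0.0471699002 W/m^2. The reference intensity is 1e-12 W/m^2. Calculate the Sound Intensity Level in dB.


Given values:
  I = 0.0471699002 W/m^2
  I_ref = 1e-12 W/m^2
Formula: SIL = 10 * log10(I / I_ref)
Compute ratio: I / I_ref = 47169900200
Compute log10: log10(47169900200) = 10.673665
Multiply: SIL = 10 * 10.673665 = 106.74

106.74 dB


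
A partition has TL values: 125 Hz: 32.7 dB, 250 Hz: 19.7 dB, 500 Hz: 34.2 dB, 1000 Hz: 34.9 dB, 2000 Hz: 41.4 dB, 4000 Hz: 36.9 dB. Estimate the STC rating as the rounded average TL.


Given TL values at each frequency:
  125 Hz: 32.7 dB
  250 Hz: 19.7 dB
  500 Hz: 34.2 dB
  1000 Hz: 34.9 dB
  2000 Hz: 41.4 dB
  4000 Hz: 36.9 dB
Formula: STC ~ round(average of TL values)
Sum = 32.7 + 19.7 + 34.2 + 34.9 + 41.4 + 36.9 = 199.8
Average = 199.8 / 6 = 33.3
Rounded: 33

33
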